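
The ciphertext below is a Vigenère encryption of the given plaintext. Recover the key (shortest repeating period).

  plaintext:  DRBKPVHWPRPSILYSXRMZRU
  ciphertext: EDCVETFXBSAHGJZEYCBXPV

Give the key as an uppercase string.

BMBLPYY

  i= 0: E-D =  1 → B
  i= 1: D-R = 12 → M
  i= 2: C-B =  1 → B
  i= 3: V-K = 11 → L
  i= 4: E-P = 15 → P
  i= 5: T-V = 24 → Y
  i= 6: F-H = 24 → Y
  i= 7: X-W =  1 → B
  i= 8: B-P = 12 → M
  i= 9: S-R =  1 → B
  i=10: A-P = 11 → L
  i=11: H-S = 15 → P
  i=12: G-I = 24 → Y
  i=13: J-L = 24 → Y
  i=14: Z-Y =  1 → B
  i=15: E-S = 12 → M
  i=16: Y-X =  1 → B
  i=17: C-R = 11 → L
  i=18: B-M = 15 → P
  i=19: X-Z = 24 → Y
  i=20: P-R = 24 → Y
  i=21: V-U =  1 → B
  shifts repeat with period 7: BMBLPYY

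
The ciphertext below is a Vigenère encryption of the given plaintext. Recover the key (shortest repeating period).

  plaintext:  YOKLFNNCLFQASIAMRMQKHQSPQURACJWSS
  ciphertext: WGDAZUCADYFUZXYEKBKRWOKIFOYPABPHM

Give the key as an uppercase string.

  i= 0: W-Y = 24 → Y
  i= 1: G-O = 18 → S
  i= 2: D-K = 19 → T
  i= 3: A-L = 15 → P
  i= 4: Z-F = 20 → U
  i= 5: U-N =  7 → H
  i= 6: C-N = 15 → P
  i= 7: A-C = 24 → Y
  i= 8: D-L = 18 → S
  i= 9: Y-F = 19 → T
  i=10: F-Q = 15 → P
  i=11: U-A = 20 → U
  i=12: Z-S =  7 → H
  i=13: X-I = 15 → P
  i=14: Y-A = 24 → Y
  i=15: E-M = 18 → S
  i=16: K-R = 19 → T
  i=17: B-M = 15 → P
  i=18: K-Q = 20 → U
  i=19: R-K =  7 → H
  i=20: W-H = 15 → P
  i=21: O-Q = 24 → Y
  i=22: K-S = 18 → S
  i=23: I-P = 19 → T
  i=24: F-Q = 15 → P
  i=25: O-U = 20 → U
  i=26: Y-R =  7 → H
  i=27: P-A = 15 → P
  i=28: A-C = 24 → Y
  i=29: B-J = 18 → S
  i=30: P-W = 19 → T
  i=31: H-S = 15 → P
  i=32: M-S = 20 → U
  shifts repeat with period 7: YSTPUHP

YSTPUHP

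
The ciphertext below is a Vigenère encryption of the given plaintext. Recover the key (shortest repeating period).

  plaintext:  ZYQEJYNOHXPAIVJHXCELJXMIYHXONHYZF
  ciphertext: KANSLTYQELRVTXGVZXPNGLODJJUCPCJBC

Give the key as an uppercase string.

LCXOCV

  i= 0: K-Z = 11 → L
  i= 1: A-Y =  2 → C
  i= 2: N-Q = 23 → X
  i= 3: S-E = 14 → O
  i= 4: L-J =  2 → C
  i= 5: T-Y = 21 → V
  i= 6: Y-N = 11 → L
  i= 7: Q-O =  2 → C
  i= 8: E-H = 23 → X
  i= 9: L-X = 14 → O
  i=10: R-P =  2 → C
  i=11: V-A = 21 → V
  i=12: T-I = 11 → L
  i=13: X-V =  2 → C
  i=14: G-J = 23 → X
  i=15: V-H = 14 → O
  i=16: Z-X =  2 → C
  i=17: X-C = 21 → V
  i=18: P-E = 11 → L
  i=19: N-L =  2 → C
  i=20: G-J = 23 → X
  i=21: L-X = 14 → O
  i=22: O-M =  2 → C
  i=23: D-I = 21 → V
  i=24: J-Y = 11 → L
  i=25: J-H =  2 → C
  i=26: U-X = 23 → X
  i=27: C-O = 14 → O
  i=28: P-N =  2 → C
  i=29: C-H = 21 → V
  i=30: J-Y = 11 → L
  i=31: B-Z =  2 → C
  i=32: C-F = 23 → X
  shifts repeat with period 6: LCXOCV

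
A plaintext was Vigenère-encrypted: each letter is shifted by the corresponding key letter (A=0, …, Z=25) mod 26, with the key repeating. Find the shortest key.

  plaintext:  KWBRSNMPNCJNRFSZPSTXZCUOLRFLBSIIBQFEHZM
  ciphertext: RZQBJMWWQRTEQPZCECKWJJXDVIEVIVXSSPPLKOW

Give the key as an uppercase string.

HDPKRZK

  i= 0: R-K =  7 → H
  i= 1: Z-W =  3 → D
  i= 2: Q-B = 15 → P
  i= 3: B-R = 10 → K
  i= 4: J-S = 17 → R
  i= 5: M-N = 25 → Z
  i= 6: W-M = 10 → K
  i= 7: W-P =  7 → H
  i= 8: Q-N =  3 → D
  i= 9: R-C = 15 → P
  i=10: T-J = 10 → K
  i=11: E-N = 17 → R
  i=12: Q-R = 25 → Z
  i=13: P-F = 10 → K
  i=14: Z-S =  7 → H
  i=15: C-Z =  3 → D
  i=16: E-P = 15 → P
  i=17: C-S = 10 → K
  i=18: K-T = 17 → R
  i=19: W-X = 25 → Z
  i=20: J-Z = 10 → K
  i=21: J-C =  7 → H
  i=22: X-U =  3 → D
  i=23: D-O = 15 → P
  i=24: V-L = 10 → K
  i=25: I-R = 17 → R
  i=26: E-F = 25 → Z
  i=27: V-L = 10 → K
  i=28: I-B =  7 → H
  i=29: V-S =  3 → D
  i=30: X-I = 15 → P
  i=31: S-I = 10 → K
  i=32: S-B = 17 → R
  i=33: P-Q = 25 → Z
  i=34: P-F = 10 → K
  i=35: L-E =  7 → H
  i=36: K-H =  3 → D
  i=37: O-Z = 15 → P
  i=38: W-M = 10 → K
  shifts repeat with period 7: HDPKRZK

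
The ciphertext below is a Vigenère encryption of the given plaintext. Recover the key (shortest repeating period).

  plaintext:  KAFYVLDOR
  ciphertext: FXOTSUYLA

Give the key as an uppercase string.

VXJ

  i= 0: F-K = 21 → V
  i= 1: X-A = 23 → X
  i= 2: O-F =  9 → J
  i= 3: T-Y = 21 → V
  i= 4: S-V = 23 → X
  i= 5: U-L =  9 → J
  i= 6: Y-D = 21 → V
  i= 7: L-O = 23 → X
  i= 8: A-R =  9 → J
  shifts repeat with period 3: VXJ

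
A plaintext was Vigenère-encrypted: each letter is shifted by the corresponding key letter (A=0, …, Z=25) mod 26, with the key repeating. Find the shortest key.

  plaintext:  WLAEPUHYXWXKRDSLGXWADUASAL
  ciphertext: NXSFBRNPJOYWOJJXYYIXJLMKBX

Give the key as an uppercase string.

  i= 0: N-W = 17 → R
  i= 1: X-L = 12 → M
  i= 2: S-A = 18 → S
  i= 3: F-E =  1 → B
  i= 4: B-P = 12 → M
  i= 5: R-U = 23 → X
  i= 6: N-H =  6 → G
  i= 7: P-Y = 17 → R
  i= 8: J-X = 12 → M
  i= 9: O-W = 18 → S
  i=10: Y-X =  1 → B
  i=11: W-K = 12 → M
  i=12: O-R = 23 → X
  i=13: J-D =  6 → G
  i=14: J-S = 17 → R
  i=15: X-L = 12 → M
  i=16: Y-G = 18 → S
  i=17: Y-X =  1 → B
  i=18: I-W = 12 → M
  i=19: X-A = 23 → X
  i=20: J-D =  6 → G
  i=21: L-U = 17 → R
  i=22: M-A = 12 → M
  i=23: K-S = 18 → S
  i=24: B-A =  1 → B
  i=25: X-L = 12 → M
  shifts repeat with period 7: RMSBMXG

RMSBMXG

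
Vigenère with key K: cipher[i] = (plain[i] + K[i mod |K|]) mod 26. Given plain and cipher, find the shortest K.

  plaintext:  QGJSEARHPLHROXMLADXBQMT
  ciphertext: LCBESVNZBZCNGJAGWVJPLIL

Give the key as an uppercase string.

VWSMO

  i= 0: L-Q = 21 → V
  i= 1: C-G = 22 → W
  i= 2: B-J = 18 → S
  i= 3: E-S = 12 → M
  i= 4: S-E = 14 → O
  i= 5: V-A = 21 → V
  i= 6: N-R = 22 → W
  i= 7: Z-H = 18 → S
  i= 8: B-P = 12 → M
  i= 9: Z-L = 14 → O
  i=10: C-H = 21 → V
  i=11: N-R = 22 → W
  i=12: G-O = 18 → S
  i=13: J-X = 12 → M
  i=14: A-M = 14 → O
  i=15: G-L = 21 → V
  i=16: W-A = 22 → W
  i=17: V-D = 18 → S
  i=18: J-X = 12 → M
  i=19: P-B = 14 → O
  i=20: L-Q = 21 → V
  i=21: I-M = 22 → W
  i=22: L-T = 18 → S
  shifts repeat with period 5: VWSMO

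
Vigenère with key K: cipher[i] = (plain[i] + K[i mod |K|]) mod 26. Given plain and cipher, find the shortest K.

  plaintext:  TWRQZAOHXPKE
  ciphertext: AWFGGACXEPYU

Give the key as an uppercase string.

  i= 0: A-T =  7 → H
  i= 1: W-W =  0 → A
  i= 2: F-R = 14 → O
  i= 3: G-Q = 16 → Q
  i= 4: G-Z =  7 → H
  i= 5: A-A =  0 → A
  i= 6: C-O = 14 → O
  i= 7: X-H = 16 → Q
  i= 8: E-X =  7 → H
  i= 9: P-P =  0 → A
  i=10: Y-K = 14 → O
  i=11: U-E = 16 → Q
  shifts repeat with period 4: HAOQ

HAOQ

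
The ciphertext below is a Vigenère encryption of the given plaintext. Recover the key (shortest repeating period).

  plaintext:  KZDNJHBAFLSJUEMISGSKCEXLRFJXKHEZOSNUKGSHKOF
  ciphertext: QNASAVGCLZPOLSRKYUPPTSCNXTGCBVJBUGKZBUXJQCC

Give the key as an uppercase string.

  i= 0: Q-K =  6 → G
  i= 1: N-Z = 14 → O
  i= 2: A-D = 23 → X
  i= 3: S-N =  5 → F
  i= 4: A-J = 17 → R
  i= 5: V-H = 14 → O
  i= 6: G-B =  5 → F
  i= 7: C-A =  2 → C
  i= 8: L-F =  6 → G
  i= 9: Z-L = 14 → O
  i=10: P-S = 23 → X
  i=11: O-J =  5 → F
  i=12: L-U = 17 → R
  i=13: S-E = 14 → O
  i=14: R-M =  5 → F
  i=15: K-I =  2 → C
  i=16: Y-S =  6 → G
  i=17: U-G = 14 → O
  i=18: P-S = 23 → X
  i=19: P-K =  5 → F
  i=20: T-C = 17 → R
  i=21: S-E = 14 → O
  i=22: C-X =  5 → F
  i=23: N-L =  2 → C
  i=24: X-R =  6 → G
  i=25: T-F = 14 → O
  i=26: G-J = 23 → X
  i=27: C-X =  5 → F
  i=28: B-K = 17 → R
  i=29: V-H = 14 → O
  i=30: J-E =  5 → F
  i=31: B-Z =  2 → C
  i=32: U-O =  6 → G
  i=33: G-S = 14 → O
  i=34: K-N = 23 → X
  i=35: Z-U =  5 → F
  i=36: B-K = 17 → R
  i=37: U-G = 14 → O
  i=38: X-S =  5 → F
  i=39: J-H =  2 → C
  i=40: Q-K =  6 → G
  i=41: C-O = 14 → O
  i=42: C-F = 23 → X
  shifts repeat with period 8: GOXFROFC

GOXFROFC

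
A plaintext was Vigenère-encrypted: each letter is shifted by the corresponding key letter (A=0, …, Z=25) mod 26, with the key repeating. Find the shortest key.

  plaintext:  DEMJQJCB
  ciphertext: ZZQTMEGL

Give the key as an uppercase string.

  i= 0: Z-D = 22 → W
  i= 1: Z-E = 21 → V
  i= 2: Q-M =  4 → E
  i= 3: T-J = 10 → K
  i= 4: M-Q = 22 → W
  i= 5: E-J = 21 → V
  i= 6: G-C =  4 → E
  i= 7: L-B = 10 → K
  shifts repeat with period 4: WVEK

WVEK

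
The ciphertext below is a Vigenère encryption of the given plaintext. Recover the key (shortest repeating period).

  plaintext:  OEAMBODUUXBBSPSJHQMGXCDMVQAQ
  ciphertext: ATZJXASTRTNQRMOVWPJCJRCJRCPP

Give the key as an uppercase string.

  i= 0: A-O = 12 → M
  i= 1: T-E = 15 → P
  i= 2: Z-A = 25 → Z
  i= 3: J-M = 23 → X
  i= 4: X-B = 22 → W
  i= 5: A-O = 12 → M
  i= 6: S-D = 15 → P
  i= 7: T-U = 25 → Z
  i= 8: R-U = 23 → X
  i= 9: T-X = 22 → W
  i=10: N-B = 12 → M
  i=11: Q-B = 15 → P
  i=12: R-S = 25 → Z
  i=13: M-P = 23 → X
  i=14: O-S = 22 → W
  i=15: V-J = 12 → M
  i=16: W-H = 15 → P
  i=17: P-Q = 25 → Z
  i=18: J-M = 23 → X
  i=19: C-G = 22 → W
  i=20: J-X = 12 → M
  i=21: R-C = 15 → P
  i=22: C-D = 25 → Z
  i=23: J-M = 23 → X
  i=24: R-V = 22 → W
  i=25: C-Q = 12 → M
  i=26: P-A = 15 → P
  i=27: P-Q = 25 → Z
  shifts repeat with period 5: MPZXW

MPZXW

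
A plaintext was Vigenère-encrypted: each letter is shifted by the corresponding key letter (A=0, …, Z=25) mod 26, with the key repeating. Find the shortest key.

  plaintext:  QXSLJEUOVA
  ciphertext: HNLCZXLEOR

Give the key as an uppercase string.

  i= 0: H-Q = 17 → R
  i= 1: N-X = 16 → Q
  i= 2: L-S = 19 → T
  i= 3: C-L = 17 → R
  i= 4: Z-J = 16 → Q
  i= 5: X-E = 19 → T
  i= 6: L-U = 17 → R
  i= 7: E-O = 16 → Q
  i= 8: O-V = 19 → T
  i= 9: R-A = 17 → R
  shifts repeat with period 3: RQT

RQT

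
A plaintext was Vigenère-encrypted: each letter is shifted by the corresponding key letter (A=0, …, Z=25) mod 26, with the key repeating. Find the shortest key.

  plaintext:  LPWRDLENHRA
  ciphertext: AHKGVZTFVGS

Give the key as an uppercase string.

PSO

  i= 0: A-L = 15 → P
  i= 1: H-P = 18 → S
  i= 2: K-W = 14 → O
  i= 3: G-R = 15 → P
  i= 4: V-D = 18 → S
  i= 5: Z-L = 14 → O
  i= 6: T-E = 15 → P
  i= 7: F-N = 18 → S
  i= 8: V-H = 14 → O
  i= 9: G-R = 15 → P
  i=10: S-A = 18 → S
  shifts repeat with period 3: PSO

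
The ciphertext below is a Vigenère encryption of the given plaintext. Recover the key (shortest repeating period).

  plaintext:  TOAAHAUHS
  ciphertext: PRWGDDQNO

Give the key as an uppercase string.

WDWG

  i= 0: P-T = 22 → W
  i= 1: R-O =  3 → D
  i= 2: W-A = 22 → W
  i= 3: G-A =  6 → G
  i= 4: D-H = 22 → W
  i= 5: D-A =  3 → D
  i= 6: Q-U = 22 → W
  i= 7: N-H =  6 → G
  i= 8: O-S = 22 → W
  shifts repeat with period 4: WDWG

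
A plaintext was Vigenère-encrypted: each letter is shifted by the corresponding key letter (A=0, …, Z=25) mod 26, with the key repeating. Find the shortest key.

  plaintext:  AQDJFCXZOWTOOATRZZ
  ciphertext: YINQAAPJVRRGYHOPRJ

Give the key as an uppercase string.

  i= 0: Y-A = 24 → Y
  i= 1: I-Q = 18 → S
  i= 2: N-D = 10 → K
  i= 3: Q-J =  7 → H
  i= 4: A-F = 21 → V
  i= 5: A-C = 24 → Y
  i= 6: P-X = 18 → S
  i= 7: J-Z = 10 → K
  i= 8: V-O =  7 → H
  i= 9: R-W = 21 → V
  i=10: R-T = 24 → Y
  i=11: G-O = 18 → S
  i=12: Y-O = 10 → K
  i=13: H-A =  7 → H
  i=14: O-T = 21 → V
  i=15: P-R = 24 → Y
  i=16: R-Z = 18 → S
  i=17: J-Z = 10 → K
  shifts repeat with period 5: YSKHV

YSKHV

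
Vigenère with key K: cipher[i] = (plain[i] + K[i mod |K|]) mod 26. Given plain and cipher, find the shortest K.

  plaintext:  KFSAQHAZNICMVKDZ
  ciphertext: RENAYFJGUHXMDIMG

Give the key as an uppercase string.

HZVAIYJH

  i= 0: R-K =  7 → H
  i= 1: E-F = 25 → Z
  i= 2: N-S = 21 → V
  i= 3: A-A =  0 → A
  i= 4: Y-Q =  8 → I
  i= 5: F-H = 24 → Y
  i= 6: J-A =  9 → J
  i= 7: G-Z =  7 → H
  i= 8: U-N =  7 → H
  i= 9: H-I = 25 → Z
  i=10: X-C = 21 → V
  i=11: M-M =  0 → A
  i=12: D-V =  8 → I
  i=13: I-K = 24 → Y
  i=14: M-D =  9 → J
  i=15: G-Z =  7 → H
  shifts repeat with period 8: HZVAIYJH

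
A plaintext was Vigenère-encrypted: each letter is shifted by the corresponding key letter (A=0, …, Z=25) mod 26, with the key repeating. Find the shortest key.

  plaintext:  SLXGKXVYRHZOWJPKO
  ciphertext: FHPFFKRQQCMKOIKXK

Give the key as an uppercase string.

NWSZV

  i= 0: F-S = 13 → N
  i= 1: H-L = 22 → W
  i= 2: P-X = 18 → S
  i= 3: F-G = 25 → Z
  i= 4: F-K = 21 → V
  i= 5: K-X = 13 → N
  i= 6: R-V = 22 → W
  i= 7: Q-Y = 18 → S
  i= 8: Q-R = 25 → Z
  i= 9: C-H = 21 → V
  i=10: M-Z = 13 → N
  i=11: K-O = 22 → W
  i=12: O-W = 18 → S
  i=13: I-J = 25 → Z
  i=14: K-P = 21 → V
  i=15: X-K = 13 → N
  i=16: K-O = 22 → W
  shifts repeat with period 5: NWSZV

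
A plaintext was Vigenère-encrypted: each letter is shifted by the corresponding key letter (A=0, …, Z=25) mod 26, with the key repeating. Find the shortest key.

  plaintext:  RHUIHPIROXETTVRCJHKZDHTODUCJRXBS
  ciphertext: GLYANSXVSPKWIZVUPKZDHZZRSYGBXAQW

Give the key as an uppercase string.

PEESGD

  i= 0: G-R = 15 → P
  i= 1: L-H =  4 → E
  i= 2: Y-U =  4 → E
  i= 3: A-I = 18 → S
  i= 4: N-H =  6 → G
  i= 5: S-P =  3 → D
  i= 6: X-I = 15 → P
  i= 7: V-R =  4 → E
  i= 8: S-O =  4 → E
  i= 9: P-X = 18 → S
  i=10: K-E =  6 → G
  i=11: W-T =  3 → D
  i=12: I-T = 15 → P
  i=13: Z-V =  4 → E
  i=14: V-R =  4 → E
  i=15: U-C = 18 → S
  i=16: P-J =  6 → G
  i=17: K-H =  3 → D
  i=18: Z-K = 15 → P
  i=19: D-Z =  4 → E
  i=20: H-D =  4 → E
  i=21: Z-H = 18 → S
  i=22: Z-T =  6 → G
  i=23: R-O =  3 → D
  i=24: S-D = 15 → P
  i=25: Y-U =  4 → E
  i=26: G-C =  4 → E
  i=27: B-J = 18 → S
  i=28: X-R =  6 → G
  i=29: A-X =  3 → D
  i=30: Q-B = 15 → P
  i=31: W-S =  4 → E
  shifts repeat with period 6: PEESGD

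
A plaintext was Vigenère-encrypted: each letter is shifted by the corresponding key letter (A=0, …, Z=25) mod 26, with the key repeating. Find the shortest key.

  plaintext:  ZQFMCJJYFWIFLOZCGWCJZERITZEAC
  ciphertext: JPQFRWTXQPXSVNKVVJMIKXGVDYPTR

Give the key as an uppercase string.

KZLTPN

  i= 0: J-Z = 10 → K
  i= 1: P-Q = 25 → Z
  i= 2: Q-F = 11 → L
  i= 3: F-M = 19 → T
  i= 4: R-C = 15 → P
  i= 5: W-J = 13 → N
  i= 6: T-J = 10 → K
  i= 7: X-Y = 25 → Z
  i= 8: Q-F = 11 → L
  i= 9: P-W = 19 → T
  i=10: X-I = 15 → P
  i=11: S-F = 13 → N
  i=12: V-L = 10 → K
  i=13: N-O = 25 → Z
  i=14: K-Z = 11 → L
  i=15: V-C = 19 → T
  i=16: V-G = 15 → P
  i=17: J-W = 13 → N
  i=18: M-C = 10 → K
  i=19: I-J = 25 → Z
  i=20: K-Z = 11 → L
  i=21: X-E = 19 → T
  i=22: G-R = 15 → P
  i=23: V-I = 13 → N
  i=24: D-T = 10 → K
  i=25: Y-Z = 25 → Z
  i=26: P-E = 11 → L
  i=27: T-A = 19 → T
  i=28: R-C = 15 → P
  shifts repeat with period 6: KZLTPN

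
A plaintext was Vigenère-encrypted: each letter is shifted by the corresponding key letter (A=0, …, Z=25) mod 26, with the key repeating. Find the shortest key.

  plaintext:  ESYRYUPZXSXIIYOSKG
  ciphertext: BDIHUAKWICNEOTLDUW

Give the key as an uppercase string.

  i= 0: B-E = 23 → X
  i= 1: D-S = 11 → L
  i= 2: I-Y = 10 → K
  i= 3: H-R = 16 → Q
  i= 4: U-Y = 22 → W
  i= 5: A-U =  6 → G
  i= 6: K-P = 21 → V
  i= 7: W-Z = 23 → X
  i= 8: I-X = 11 → L
  i= 9: C-S = 10 → K
  i=10: N-X = 16 → Q
  i=11: E-I = 22 → W
  i=12: O-I =  6 → G
  i=13: T-Y = 21 → V
  i=14: L-O = 23 → X
  i=15: D-S = 11 → L
  i=16: U-K = 10 → K
  i=17: W-G = 16 → Q
  shifts repeat with period 7: XLKQWGV

XLKQWGV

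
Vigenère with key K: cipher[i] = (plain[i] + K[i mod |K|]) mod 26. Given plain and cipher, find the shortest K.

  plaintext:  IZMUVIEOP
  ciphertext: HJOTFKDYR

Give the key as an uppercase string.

ZKC

  i= 0: H-I = 25 → Z
  i= 1: J-Z = 10 → K
  i= 2: O-M =  2 → C
  i= 3: T-U = 25 → Z
  i= 4: F-V = 10 → K
  i= 5: K-I =  2 → C
  i= 6: D-E = 25 → Z
  i= 7: Y-O = 10 → K
  i= 8: R-P =  2 → C
  shifts repeat with period 3: ZKC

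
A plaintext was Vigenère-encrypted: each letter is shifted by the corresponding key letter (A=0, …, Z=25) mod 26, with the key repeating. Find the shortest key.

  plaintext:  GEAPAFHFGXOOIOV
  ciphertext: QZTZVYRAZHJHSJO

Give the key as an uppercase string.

KVT

  i= 0: Q-G = 10 → K
  i= 1: Z-E = 21 → V
  i= 2: T-A = 19 → T
  i= 3: Z-P = 10 → K
  i= 4: V-A = 21 → V
  i= 5: Y-F = 19 → T
  i= 6: R-H = 10 → K
  i= 7: A-F = 21 → V
  i= 8: Z-G = 19 → T
  i= 9: H-X = 10 → K
  i=10: J-O = 21 → V
  i=11: H-O = 19 → T
  i=12: S-I = 10 → K
  i=13: J-O = 21 → V
  i=14: O-V = 19 → T
  shifts repeat with period 3: KVT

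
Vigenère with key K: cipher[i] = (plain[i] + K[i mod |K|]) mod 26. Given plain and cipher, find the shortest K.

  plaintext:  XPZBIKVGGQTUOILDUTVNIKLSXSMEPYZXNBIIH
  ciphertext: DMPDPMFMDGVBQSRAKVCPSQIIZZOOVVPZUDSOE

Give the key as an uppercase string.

  i= 0: D-X =  6 → G
  i= 1: M-P = 23 → X
  i= 2: P-Z = 16 → Q
  i= 3: D-B =  2 → C
  i= 4: P-I =  7 → H
  i= 5: M-K =  2 → C
  i= 6: F-V = 10 → K
  i= 7: M-G =  6 → G
  i= 8: D-G = 23 → X
  i= 9: G-Q = 16 → Q
  i=10: V-T =  2 → C
  i=11: B-U =  7 → H
  i=12: Q-O =  2 → C
  i=13: S-I = 10 → K
  i=14: R-L =  6 → G
  i=15: A-D = 23 → X
  i=16: K-U = 16 → Q
  i=17: V-T =  2 → C
  i=18: C-V =  7 → H
  i=19: P-N =  2 → C
  i=20: S-I = 10 → K
  i=21: Q-K =  6 → G
  i=22: I-L = 23 → X
  i=23: I-S = 16 → Q
  i=24: Z-X =  2 → C
  i=25: Z-S =  7 → H
  i=26: O-M =  2 → C
  i=27: O-E = 10 → K
  i=28: V-P =  6 → G
  i=29: V-Y = 23 → X
  i=30: P-Z = 16 → Q
  i=31: Z-X =  2 → C
  i=32: U-N =  7 → H
  i=33: D-B =  2 → C
  i=34: S-I = 10 → K
  i=35: O-I =  6 → G
  i=36: E-H = 23 → X
  shifts repeat with period 7: GXQCHCK

GXQCHCK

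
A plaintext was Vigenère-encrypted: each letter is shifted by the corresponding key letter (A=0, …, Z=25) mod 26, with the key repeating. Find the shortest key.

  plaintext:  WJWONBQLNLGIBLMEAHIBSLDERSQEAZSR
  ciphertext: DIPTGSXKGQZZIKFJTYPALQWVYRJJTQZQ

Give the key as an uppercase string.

HZTFTR

  i= 0: D-W =  7 → H
  i= 1: I-J = 25 → Z
  i= 2: P-W = 19 → T
  i= 3: T-O =  5 → F
  i= 4: G-N = 19 → T
  i= 5: S-B = 17 → R
  i= 6: X-Q =  7 → H
  i= 7: K-L = 25 → Z
  i= 8: G-N = 19 → T
  i= 9: Q-L =  5 → F
  i=10: Z-G = 19 → T
  i=11: Z-I = 17 → R
  i=12: I-B =  7 → H
  i=13: K-L = 25 → Z
  i=14: F-M = 19 → T
  i=15: J-E =  5 → F
  i=16: T-A = 19 → T
  i=17: Y-H = 17 → R
  i=18: P-I =  7 → H
  i=19: A-B = 25 → Z
  i=20: L-S = 19 → T
  i=21: Q-L =  5 → F
  i=22: W-D = 19 → T
  i=23: V-E = 17 → R
  i=24: Y-R =  7 → H
  i=25: R-S = 25 → Z
  i=26: J-Q = 19 → T
  i=27: J-E =  5 → F
  i=28: T-A = 19 → T
  i=29: Q-Z = 17 → R
  i=30: Z-S =  7 → H
  i=31: Q-R = 25 → Z
  shifts repeat with period 6: HZTFTR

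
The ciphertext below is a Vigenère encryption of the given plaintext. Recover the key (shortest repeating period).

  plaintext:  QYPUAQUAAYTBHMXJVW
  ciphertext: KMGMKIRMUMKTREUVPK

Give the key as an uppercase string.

UORSKSXM

  i= 0: K-Q = 20 → U
  i= 1: M-Y = 14 → O
  i= 2: G-P = 17 → R
  i= 3: M-U = 18 → S
  i= 4: K-A = 10 → K
  i= 5: I-Q = 18 → S
  i= 6: R-U = 23 → X
  i= 7: M-A = 12 → M
  i= 8: U-A = 20 → U
  i= 9: M-Y = 14 → O
  i=10: K-T = 17 → R
  i=11: T-B = 18 → S
  i=12: R-H = 10 → K
  i=13: E-M = 18 → S
  i=14: U-X = 23 → X
  i=15: V-J = 12 → M
  i=16: P-V = 20 → U
  i=17: K-W = 14 → O
  shifts repeat with period 8: UORSKSXM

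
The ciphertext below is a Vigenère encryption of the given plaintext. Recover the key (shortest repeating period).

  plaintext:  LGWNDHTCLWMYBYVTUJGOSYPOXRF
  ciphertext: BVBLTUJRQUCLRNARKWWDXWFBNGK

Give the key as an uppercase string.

  i= 0: B-L = 16 → Q
  i= 1: V-G = 15 → P
  i= 2: B-W =  5 → F
  i= 3: L-N = 24 → Y
  i= 4: T-D = 16 → Q
  i= 5: U-H = 13 → N
  i= 6: J-T = 16 → Q
  i= 7: R-C = 15 → P
  i= 8: Q-L =  5 → F
  i= 9: U-W = 24 → Y
  i=10: C-M = 16 → Q
  i=11: L-Y = 13 → N
  i=12: R-B = 16 → Q
  i=13: N-Y = 15 → P
  i=14: A-V =  5 → F
  i=15: R-T = 24 → Y
  i=16: K-U = 16 → Q
  i=17: W-J = 13 → N
  i=18: W-G = 16 → Q
  i=19: D-O = 15 → P
  i=20: X-S =  5 → F
  i=21: W-Y = 24 → Y
  i=22: F-P = 16 → Q
  i=23: B-O = 13 → N
  i=24: N-X = 16 → Q
  i=25: G-R = 15 → P
  i=26: K-F =  5 → F
  shifts repeat with period 6: QPFYQN

QPFYQN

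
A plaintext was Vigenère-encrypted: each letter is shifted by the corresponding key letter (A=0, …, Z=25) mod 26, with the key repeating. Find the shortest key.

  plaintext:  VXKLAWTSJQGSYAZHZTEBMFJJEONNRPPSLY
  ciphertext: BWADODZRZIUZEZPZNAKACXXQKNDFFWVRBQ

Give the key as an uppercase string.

  i= 0: B-V =  6 → G
  i= 1: W-X = 25 → Z
  i= 2: A-K = 16 → Q
  i= 3: D-L = 18 → S
  i= 4: O-A = 14 → O
  i= 5: D-W =  7 → H
  i= 6: Z-T =  6 → G
  i= 7: R-S = 25 → Z
  i= 8: Z-J = 16 → Q
  i= 9: I-Q = 18 → S
  i=10: U-G = 14 → O
  i=11: Z-S =  7 → H
  i=12: E-Y =  6 → G
  i=13: Z-A = 25 → Z
  i=14: P-Z = 16 → Q
  i=15: Z-H = 18 → S
  i=16: N-Z = 14 → O
  i=17: A-T =  7 → H
  i=18: K-E =  6 → G
  i=19: A-B = 25 → Z
  i=20: C-M = 16 → Q
  i=21: X-F = 18 → S
  i=22: X-J = 14 → O
  i=23: Q-J =  7 → H
  i=24: K-E =  6 → G
  i=25: N-O = 25 → Z
  i=26: D-N = 16 → Q
  i=27: F-N = 18 → S
  i=28: F-R = 14 → O
  i=29: W-P =  7 → H
  i=30: V-P =  6 → G
  i=31: R-S = 25 → Z
  i=32: B-L = 16 → Q
  i=33: Q-Y = 18 → S
  shifts repeat with period 6: GZQSOH

GZQSOH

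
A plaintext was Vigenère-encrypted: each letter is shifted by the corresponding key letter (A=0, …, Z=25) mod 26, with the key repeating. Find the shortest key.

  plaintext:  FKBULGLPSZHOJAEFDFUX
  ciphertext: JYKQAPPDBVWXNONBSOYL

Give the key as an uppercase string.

EOJWPJ

  i= 0: J-F =  4 → E
  i= 1: Y-K = 14 → O
  i= 2: K-B =  9 → J
  i= 3: Q-U = 22 → W
  i= 4: A-L = 15 → P
  i= 5: P-G =  9 → J
  i= 6: P-L =  4 → E
  i= 7: D-P = 14 → O
  i= 8: B-S =  9 → J
  i= 9: V-Z = 22 → W
  i=10: W-H = 15 → P
  i=11: X-O =  9 → J
  i=12: N-J =  4 → E
  i=13: O-A = 14 → O
  i=14: N-E =  9 → J
  i=15: B-F = 22 → W
  i=16: S-D = 15 → P
  i=17: O-F =  9 → J
  i=18: Y-U =  4 → E
  i=19: L-X = 14 → O
  shifts repeat with period 6: EOJWPJ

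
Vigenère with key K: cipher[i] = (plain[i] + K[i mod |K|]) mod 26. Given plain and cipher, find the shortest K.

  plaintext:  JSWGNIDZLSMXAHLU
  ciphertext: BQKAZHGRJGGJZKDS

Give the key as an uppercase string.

  i= 0: B-J = 18 → S
  i= 1: Q-S = 24 → Y
  i= 2: K-W = 14 → O
  i= 3: A-G = 20 → U
  i= 4: Z-N = 12 → M
  i= 5: H-I = 25 → Z
  i= 6: G-D =  3 → D
  i= 7: R-Z = 18 → S
  i= 8: J-L = 24 → Y
  i= 9: G-S = 14 → O
  i=10: G-M = 20 → U
  i=11: J-X = 12 → M
  i=12: Z-A = 25 → Z
  i=13: K-H =  3 → D
  i=14: D-L = 18 → S
  i=15: S-U = 24 → Y
  shifts repeat with period 7: SYOUMZD

SYOUMZD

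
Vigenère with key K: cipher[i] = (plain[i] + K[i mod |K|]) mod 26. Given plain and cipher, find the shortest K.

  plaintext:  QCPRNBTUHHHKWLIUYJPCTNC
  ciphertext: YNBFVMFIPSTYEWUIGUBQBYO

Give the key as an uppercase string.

ILMO

  i= 0: Y-Q =  8 → I
  i= 1: N-C = 11 → L
  i= 2: B-P = 12 → M
  i= 3: F-R = 14 → O
  i= 4: V-N =  8 → I
  i= 5: M-B = 11 → L
  i= 6: F-T = 12 → M
  i= 7: I-U = 14 → O
  i= 8: P-H =  8 → I
  i= 9: S-H = 11 → L
  i=10: T-H = 12 → M
  i=11: Y-K = 14 → O
  i=12: E-W =  8 → I
  i=13: W-L = 11 → L
  i=14: U-I = 12 → M
  i=15: I-U = 14 → O
  i=16: G-Y =  8 → I
  i=17: U-J = 11 → L
  i=18: B-P = 12 → M
  i=19: Q-C = 14 → O
  i=20: B-T =  8 → I
  i=21: Y-N = 11 → L
  i=22: O-C = 12 → M
  shifts repeat with period 4: ILMO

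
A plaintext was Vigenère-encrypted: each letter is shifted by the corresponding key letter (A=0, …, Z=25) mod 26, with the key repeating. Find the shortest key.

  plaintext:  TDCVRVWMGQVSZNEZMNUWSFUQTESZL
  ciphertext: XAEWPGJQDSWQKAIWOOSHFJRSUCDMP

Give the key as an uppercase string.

  i= 0: X-T =  4 → E
  i= 1: A-D = 23 → X
  i= 2: E-C =  2 → C
  i= 3: W-V =  1 → B
  i= 4: P-R = 24 → Y
  i= 5: G-V = 11 → L
  i= 6: J-W = 13 → N
  i= 7: Q-M =  4 → E
  i= 8: D-G = 23 → X
  i= 9: S-Q =  2 → C
  i=10: W-V =  1 → B
  i=11: Q-S = 24 → Y
  i=12: K-Z = 11 → L
  i=13: A-N = 13 → N
  i=14: I-E =  4 → E
  i=15: W-Z = 23 → X
  i=16: O-M =  2 → C
  i=17: O-N =  1 → B
  i=18: S-U = 24 → Y
  i=19: H-W = 11 → L
  i=20: F-S = 13 → N
  i=21: J-F =  4 → E
  i=22: R-U = 23 → X
  i=23: S-Q =  2 → C
  i=24: U-T =  1 → B
  i=25: C-E = 24 → Y
  i=26: D-S = 11 → L
  i=27: M-Z = 13 → N
  i=28: P-L =  4 → E
  shifts repeat with period 7: EXCBYLN

EXCBYLN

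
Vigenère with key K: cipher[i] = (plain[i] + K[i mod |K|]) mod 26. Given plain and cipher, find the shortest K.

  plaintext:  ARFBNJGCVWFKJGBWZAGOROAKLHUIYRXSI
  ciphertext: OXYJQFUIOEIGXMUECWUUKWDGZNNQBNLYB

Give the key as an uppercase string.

  i= 0: O-A = 14 → O
  i= 1: X-R =  6 → G
  i= 2: Y-F = 19 → T
  i= 3: J-B =  8 → I
  i= 4: Q-N =  3 → D
  i= 5: F-J = 22 → W
  i= 6: U-G = 14 → O
  i= 7: I-C =  6 → G
  i= 8: O-V = 19 → T
  i= 9: E-W =  8 → I
  i=10: I-F =  3 → D
  i=11: G-K = 22 → W
  i=12: X-J = 14 → O
  i=13: M-G =  6 → G
  i=14: U-B = 19 → T
  i=15: E-W =  8 → I
  i=16: C-Z =  3 → D
  i=17: W-A = 22 → W
  i=18: U-G = 14 → O
  i=19: U-O =  6 → G
  i=20: K-R = 19 → T
  i=21: W-O =  8 → I
  i=22: D-A =  3 → D
  i=23: G-K = 22 → W
  i=24: Z-L = 14 → O
  i=25: N-H =  6 → G
  i=26: N-U = 19 → T
  i=27: Q-I =  8 → I
  i=28: B-Y =  3 → D
  i=29: N-R = 22 → W
  i=30: L-X = 14 → O
  i=31: Y-S =  6 → G
  i=32: B-I = 19 → T
  shifts repeat with period 6: OGTIDW

OGTIDW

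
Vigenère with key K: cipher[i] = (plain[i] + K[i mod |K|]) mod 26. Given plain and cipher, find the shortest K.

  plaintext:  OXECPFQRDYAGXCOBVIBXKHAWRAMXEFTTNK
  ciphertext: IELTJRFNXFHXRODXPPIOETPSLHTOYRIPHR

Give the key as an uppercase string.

UHHRUMPW

  i= 0: I-O = 20 → U
  i= 1: E-X =  7 → H
  i= 2: L-E =  7 → H
  i= 3: T-C = 17 → R
  i= 4: J-P = 20 → U
  i= 5: R-F = 12 → M
  i= 6: F-Q = 15 → P
  i= 7: N-R = 22 → W
  i= 8: X-D = 20 → U
  i= 9: F-Y =  7 → H
  i=10: H-A =  7 → H
  i=11: X-G = 17 → R
  i=12: R-X = 20 → U
  i=13: O-C = 12 → M
  i=14: D-O = 15 → P
  i=15: X-B = 22 → W
  i=16: P-V = 20 → U
  i=17: P-I =  7 → H
  i=18: I-B =  7 → H
  i=19: O-X = 17 → R
  i=20: E-K = 20 → U
  i=21: T-H = 12 → M
  i=22: P-A = 15 → P
  i=23: S-W = 22 → W
  i=24: L-R = 20 → U
  i=25: H-A =  7 → H
  i=26: T-M =  7 → H
  i=27: O-X = 17 → R
  i=28: Y-E = 20 → U
  i=29: R-F = 12 → M
  i=30: I-T = 15 → P
  i=31: P-T = 22 → W
  i=32: H-N = 20 → U
  i=33: R-K =  7 → H
  shifts repeat with period 8: UHHRUMPW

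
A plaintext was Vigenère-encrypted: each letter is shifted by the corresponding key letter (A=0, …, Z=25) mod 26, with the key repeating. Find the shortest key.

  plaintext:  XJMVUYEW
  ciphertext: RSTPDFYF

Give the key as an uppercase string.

  i= 0: R-X = 20 → U
  i= 1: S-J =  9 → J
  i= 2: T-M =  7 → H
  i= 3: P-V = 20 → U
  i= 4: D-U =  9 → J
  i= 5: F-Y =  7 → H
  i= 6: Y-E = 20 → U
  i= 7: F-W =  9 → J
  shifts repeat with period 3: UJH

UJH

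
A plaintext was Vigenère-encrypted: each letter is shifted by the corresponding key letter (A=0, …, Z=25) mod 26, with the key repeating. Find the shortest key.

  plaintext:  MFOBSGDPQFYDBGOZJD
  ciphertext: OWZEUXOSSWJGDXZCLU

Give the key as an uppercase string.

  i= 0: O-M =  2 → C
  i= 1: W-F = 17 → R
  i= 2: Z-O = 11 → L
  i= 3: E-B =  3 → D
  i= 4: U-S =  2 → C
  i= 5: X-G = 17 → R
  i= 6: O-D = 11 → L
  i= 7: S-P =  3 → D
  i= 8: S-Q =  2 → C
  i= 9: W-F = 17 → R
  i=10: J-Y = 11 → L
  i=11: G-D =  3 → D
  i=12: D-B =  2 → C
  i=13: X-G = 17 → R
  i=14: Z-O = 11 → L
  i=15: C-Z =  3 → D
  i=16: L-J =  2 → C
  i=17: U-D = 17 → R
  shifts repeat with period 4: CRLD

CRLD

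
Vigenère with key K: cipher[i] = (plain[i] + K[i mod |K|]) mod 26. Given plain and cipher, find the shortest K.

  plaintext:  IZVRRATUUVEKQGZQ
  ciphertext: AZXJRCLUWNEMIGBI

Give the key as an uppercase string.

SAC

  i= 0: A-I = 18 → S
  i= 1: Z-Z =  0 → A
  i= 2: X-V =  2 → C
  i= 3: J-R = 18 → S
  i= 4: R-R =  0 → A
  i= 5: C-A =  2 → C
  i= 6: L-T = 18 → S
  i= 7: U-U =  0 → A
  i= 8: W-U =  2 → C
  i= 9: N-V = 18 → S
  i=10: E-E =  0 → A
  i=11: M-K =  2 → C
  i=12: I-Q = 18 → S
  i=13: G-G =  0 → A
  i=14: B-Z =  2 → C
  i=15: I-Q = 18 → S
  shifts repeat with period 3: SAC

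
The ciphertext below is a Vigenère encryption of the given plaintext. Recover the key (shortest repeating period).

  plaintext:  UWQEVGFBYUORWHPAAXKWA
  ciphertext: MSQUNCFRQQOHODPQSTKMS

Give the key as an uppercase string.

  i= 0: M-U = 18 → S
  i= 1: S-W = 22 → W
  i= 2: Q-Q =  0 → A
  i= 3: U-E = 16 → Q
  i= 4: N-V = 18 → S
  i= 5: C-G = 22 → W
  i= 6: F-F =  0 → A
  i= 7: R-B = 16 → Q
  i= 8: Q-Y = 18 → S
  i= 9: Q-U = 22 → W
  i=10: O-O =  0 → A
  i=11: H-R = 16 → Q
  i=12: O-W = 18 → S
  i=13: D-H = 22 → W
  i=14: P-P =  0 → A
  i=15: Q-A = 16 → Q
  i=16: S-A = 18 → S
  i=17: T-X = 22 → W
  i=18: K-K =  0 → A
  i=19: M-W = 16 → Q
  i=20: S-A = 18 → S
  shifts repeat with period 4: SWAQ

SWAQ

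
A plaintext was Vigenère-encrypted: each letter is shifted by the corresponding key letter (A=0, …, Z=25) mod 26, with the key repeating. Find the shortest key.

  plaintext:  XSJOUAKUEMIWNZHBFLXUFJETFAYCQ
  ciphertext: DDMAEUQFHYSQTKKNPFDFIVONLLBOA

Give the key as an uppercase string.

GLDMKU

  i= 0: D-X =  6 → G
  i= 1: D-S = 11 → L
  i= 2: M-J =  3 → D
  i= 3: A-O = 12 → M
  i= 4: E-U = 10 → K
  i= 5: U-A = 20 → U
  i= 6: Q-K =  6 → G
  i= 7: F-U = 11 → L
  i= 8: H-E =  3 → D
  i= 9: Y-M = 12 → M
  i=10: S-I = 10 → K
  i=11: Q-W = 20 → U
  i=12: T-N =  6 → G
  i=13: K-Z = 11 → L
  i=14: K-H =  3 → D
  i=15: N-B = 12 → M
  i=16: P-F = 10 → K
  i=17: F-L = 20 → U
  i=18: D-X =  6 → G
  i=19: F-U = 11 → L
  i=20: I-F =  3 → D
  i=21: V-J = 12 → M
  i=22: O-E = 10 → K
  i=23: N-T = 20 → U
  i=24: L-F =  6 → G
  i=25: L-A = 11 → L
  i=26: B-Y =  3 → D
  i=27: O-C = 12 → M
  i=28: A-Q = 10 → K
  shifts repeat with period 6: GLDMKU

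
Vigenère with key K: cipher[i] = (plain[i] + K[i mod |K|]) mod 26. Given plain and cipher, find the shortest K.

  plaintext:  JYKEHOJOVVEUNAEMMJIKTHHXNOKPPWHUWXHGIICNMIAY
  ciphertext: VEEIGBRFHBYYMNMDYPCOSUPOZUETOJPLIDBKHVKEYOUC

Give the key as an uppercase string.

  i= 0: V-J = 12 → M
  i= 1: E-Y =  6 → G
  i= 2: E-K = 20 → U
  i= 3: I-E =  4 → E
  i= 4: G-H = 25 → Z
  i= 5: B-O = 13 → N
  i= 6: R-J =  8 → I
  i= 7: F-O = 17 → R
  i= 8: H-V = 12 → M
  i= 9: B-V =  6 → G
  i=10: Y-E = 20 → U
  i=11: Y-U =  4 → E
  i=12: M-N = 25 → Z
  i=13: N-A = 13 → N
  i=14: M-E =  8 → I
  i=15: D-M = 17 → R
  i=16: Y-M = 12 → M
  i=17: P-J =  6 → G
  i=18: C-I = 20 → U
  i=19: O-K =  4 → E
  i=20: S-T = 25 → Z
  i=21: U-H = 13 → N
  i=22: P-H =  8 → I
  i=23: O-X = 17 → R
  i=24: Z-N = 12 → M
  i=25: U-O =  6 → G
  i=26: E-K = 20 → U
  i=27: T-P =  4 → E
  i=28: O-P = 25 → Z
  i=29: J-W = 13 → N
  i=30: P-H =  8 → I
  i=31: L-U = 17 → R
  i=32: I-W = 12 → M
  i=33: D-X =  6 → G
  i=34: B-H = 20 → U
  i=35: K-G =  4 → E
  i=36: H-I = 25 → Z
  i=37: V-I = 13 → N
  i=38: K-C =  8 → I
  i=39: E-N = 17 → R
  i=40: Y-M = 12 → M
  i=41: O-I =  6 → G
  i=42: U-A = 20 → U
  i=43: C-Y =  4 → E
  shifts repeat with period 8: MGUEZNIR

MGUEZNIR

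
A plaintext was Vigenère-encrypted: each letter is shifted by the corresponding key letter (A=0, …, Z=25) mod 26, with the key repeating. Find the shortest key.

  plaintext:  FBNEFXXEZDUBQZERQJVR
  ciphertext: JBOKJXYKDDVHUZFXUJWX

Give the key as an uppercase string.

  i= 0: J-F =  4 → E
  i= 1: B-B =  0 → A
  i= 2: O-N =  1 → B
  i= 3: K-E =  6 → G
  i= 4: J-F =  4 → E
  i= 5: X-X =  0 → A
  i= 6: Y-X =  1 → B
  i= 7: K-E =  6 → G
  i= 8: D-Z =  4 → E
  i= 9: D-D =  0 → A
  i=10: V-U =  1 → B
  i=11: H-B =  6 → G
  i=12: U-Q =  4 → E
  i=13: Z-Z =  0 → A
  i=14: F-E =  1 → B
  i=15: X-R =  6 → G
  i=16: U-Q =  4 → E
  i=17: J-J =  0 → A
  i=18: W-V =  1 → B
  i=19: X-R =  6 → G
  shifts repeat with period 4: EABG

EABG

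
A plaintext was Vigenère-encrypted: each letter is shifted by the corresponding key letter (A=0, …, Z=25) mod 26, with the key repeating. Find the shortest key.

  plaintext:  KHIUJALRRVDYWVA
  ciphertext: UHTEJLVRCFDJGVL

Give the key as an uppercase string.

  i= 0: U-K = 10 → K
  i= 1: H-H =  0 → A
  i= 2: T-I = 11 → L
  i= 3: E-U = 10 → K
  i= 4: J-J =  0 → A
  i= 5: L-A = 11 → L
  i= 6: V-L = 10 → K
  i= 7: R-R =  0 → A
  i= 8: C-R = 11 → L
  i= 9: F-V = 10 → K
  i=10: D-D =  0 → A
  i=11: J-Y = 11 → L
  i=12: G-W = 10 → K
  i=13: V-V =  0 → A
  i=14: L-A = 11 → L
  shifts repeat with period 3: KAL

KAL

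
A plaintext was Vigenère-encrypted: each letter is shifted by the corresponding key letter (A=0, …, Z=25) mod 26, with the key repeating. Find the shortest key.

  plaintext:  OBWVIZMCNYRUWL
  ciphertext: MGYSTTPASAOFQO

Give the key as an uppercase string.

YFCXLUD

  i= 0: M-O = 24 → Y
  i= 1: G-B =  5 → F
  i= 2: Y-W =  2 → C
  i= 3: S-V = 23 → X
  i= 4: T-I = 11 → L
  i= 5: T-Z = 20 → U
  i= 6: P-M =  3 → D
  i= 7: A-C = 24 → Y
  i= 8: S-N =  5 → F
  i= 9: A-Y =  2 → C
  i=10: O-R = 23 → X
  i=11: F-U = 11 → L
  i=12: Q-W = 20 → U
  i=13: O-L =  3 → D
  shifts repeat with period 7: YFCXLUD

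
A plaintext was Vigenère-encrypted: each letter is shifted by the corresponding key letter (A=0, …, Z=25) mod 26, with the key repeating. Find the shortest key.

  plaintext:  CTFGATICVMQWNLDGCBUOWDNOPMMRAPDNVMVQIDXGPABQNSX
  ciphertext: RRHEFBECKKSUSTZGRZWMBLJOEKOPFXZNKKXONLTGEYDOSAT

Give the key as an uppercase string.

PYCYFIWA

  i= 0: R-C = 15 → P
  i= 1: R-T = 24 → Y
  i= 2: H-F =  2 → C
  i= 3: E-G = 24 → Y
  i= 4: F-A =  5 → F
  i= 5: B-T =  8 → I
  i= 6: E-I = 22 → W
  i= 7: C-C =  0 → A
  i= 8: K-V = 15 → P
  i= 9: K-M = 24 → Y
  i=10: S-Q =  2 → C
  i=11: U-W = 24 → Y
  i=12: S-N =  5 → F
  i=13: T-L =  8 → I
  i=14: Z-D = 22 → W
  i=15: G-G =  0 → A
  i=16: R-C = 15 → P
  i=17: Z-B = 24 → Y
  i=18: W-U =  2 → C
  i=19: M-O = 24 → Y
  i=20: B-W =  5 → F
  i=21: L-D =  8 → I
  i=22: J-N = 22 → W
  i=23: O-O =  0 → A
  i=24: E-P = 15 → P
  i=25: K-M = 24 → Y
  i=26: O-M =  2 → C
  i=27: P-R = 24 → Y
  i=28: F-A =  5 → F
  i=29: X-P =  8 → I
  i=30: Z-D = 22 → W
  i=31: N-N =  0 → A
  i=32: K-V = 15 → P
  i=33: K-M = 24 → Y
  i=34: X-V =  2 → C
  i=35: O-Q = 24 → Y
  i=36: N-I =  5 → F
  i=37: L-D =  8 → I
  i=38: T-X = 22 → W
  i=39: G-G =  0 → A
  i=40: E-P = 15 → P
  i=41: Y-A = 24 → Y
  i=42: D-B =  2 → C
  i=43: O-Q = 24 → Y
  i=44: S-N =  5 → F
  i=45: A-S =  8 → I
  i=46: T-X = 22 → W
  shifts repeat with period 8: PYCYFIWA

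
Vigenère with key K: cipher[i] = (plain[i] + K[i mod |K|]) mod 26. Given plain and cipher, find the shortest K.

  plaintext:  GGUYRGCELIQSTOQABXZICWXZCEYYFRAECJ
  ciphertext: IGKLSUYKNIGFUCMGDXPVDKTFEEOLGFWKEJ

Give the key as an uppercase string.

CAQNBOWG

  i= 0: I-G =  2 → C
  i= 1: G-G =  0 → A
  i= 2: K-U = 16 → Q
  i= 3: L-Y = 13 → N
  i= 4: S-R =  1 → B
  i= 5: U-G = 14 → O
  i= 6: Y-C = 22 → W
  i= 7: K-E =  6 → G
  i= 8: N-L =  2 → C
  i= 9: I-I =  0 → A
  i=10: G-Q = 16 → Q
  i=11: F-S = 13 → N
  i=12: U-T =  1 → B
  i=13: C-O = 14 → O
  i=14: M-Q = 22 → W
  i=15: G-A =  6 → G
  i=16: D-B =  2 → C
  i=17: X-X =  0 → A
  i=18: P-Z = 16 → Q
  i=19: V-I = 13 → N
  i=20: D-C =  1 → B
  i=21: K-W = 14 → O
  i=22: T-X = 22 → W
  i=23: F-Z =  6 → G
  i=24: E-C =  2 → C
  i=25: E-E =  0 → A
  i=26: O-Y = 16 → Q
  i=27: L-Y = 13 → N
  i=28: G-F =  1 → B
  i=29: F-R = 14 → O
  i=30: W-A = 22 → W
  i=31: K-E =  6 → G
  i=32: E-C =  2 → C
  i=33: J-J =  0 → A
  shifts repeat with period 8: CAQNBOWG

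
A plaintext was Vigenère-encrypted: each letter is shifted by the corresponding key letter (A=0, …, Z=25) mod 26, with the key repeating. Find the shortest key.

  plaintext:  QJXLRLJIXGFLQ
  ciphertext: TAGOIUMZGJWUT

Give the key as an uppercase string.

DRJ

  i= 0: T-Q =  3 → D
  i= 1: A-J = 17 → R
  i= 2: G-X =  9 → J
  i= 3: O-L =  3 → D
  i= 4: I-R = 17 → R
  i= 5: U-L =  9 → J
  i= 6: M-J =  3 → D
  i= 7: Z-I = 17 → R
  i= 8: G-X =  9 → J
  i= 9: J-G =  3 → D
  i=10: W-F = 17 → R
  i=11: U-L =  9 → J
  i=12: T-Q =  3 → D
  shifts repeat with period 3: DRJ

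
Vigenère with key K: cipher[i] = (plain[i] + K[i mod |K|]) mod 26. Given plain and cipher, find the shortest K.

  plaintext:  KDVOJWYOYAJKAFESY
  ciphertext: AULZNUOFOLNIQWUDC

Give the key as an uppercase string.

  i= 0: A-K = 16 → Q
  i= 1: U-D = 17 → R
  i= 2: L-V = 16 → Q
  i= 3: Z-O = 11 → L
  i= 4: N-J =  4 → E
  i= 5: U-W = 24 → Y
  i= 6: O-Y = 16 → Q
  i= 7: F-O = 17 → R
  i= 8: O-Y = 16 → Q
  i= 9: L-A = 11 → L
  i=10: N-J =  4 → E
  i=11: I-K = 24 → Y
  i=12: Q-A = 16 → Q
  i=13: W-F = 17 → R
  i=14: U-E = 16 → Q
  i=15: D-S = 11 → L
  i=16: C-Y =  4 → E
  shifts repeat with period 6: QRQLEY

QRQLEY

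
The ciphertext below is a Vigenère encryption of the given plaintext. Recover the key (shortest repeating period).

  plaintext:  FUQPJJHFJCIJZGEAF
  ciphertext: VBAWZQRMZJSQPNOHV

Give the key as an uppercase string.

QHKH

  i= 0: V-F = 16 → Q
  i= 1: B-U =  7 → H
  i= 2: A-Q = 10 → K
  i= 3: W-P =  7 → H
  i= 4: Z-J = 16 → Q
  i= 5: Q-J =  7 → H
  i= 6: R-H = 10 → K
  i= 7: M-F =  7 → H
  i= 8: Z-J = 16 → Q
  i= 9: J-C =  7 → H
  i=10: S-I = 10 → K
  i=11: Q-J =  7 → H
  i=12: P-Z = 16 → Q
  i=13: N-G =  7 → H
  i=14: O-E = 10 → K
  i=15: H-A =  7 → H
  i=16: V-F = 16 → Q
  shifts repeat with period 4: QHKH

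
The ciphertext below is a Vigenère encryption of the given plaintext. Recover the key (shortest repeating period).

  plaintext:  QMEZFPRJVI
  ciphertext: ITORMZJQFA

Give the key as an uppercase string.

  i= 0: I-Q = 18 → S
  i= 1: T-M =  7 → H
  i= 2: O-E = 10 → K
  i= 3: R-Z = 18 → S
  i= 4: M-F =  7 → H
  i= 5: Z-P = 10 → K
  i= 6: J-R = 18 → S
  i= 7: Q-J =  7 → H
  i= 8: F-V = 10 → K
  i= 9: A-I = 18 → S
  shifts repeat with period 3: SHK

SHK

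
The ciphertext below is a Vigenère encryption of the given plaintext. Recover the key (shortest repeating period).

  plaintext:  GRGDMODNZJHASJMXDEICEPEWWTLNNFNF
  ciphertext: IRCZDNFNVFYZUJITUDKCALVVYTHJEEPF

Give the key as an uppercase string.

  i= 0: I-G =  2 → C
  i= 1: R-R =  0 → A
  i= 2: C-G = 22 → W
  i= 3: Z-D = 22 → W
  i= 4: D-M = 17 → R
  i= 5: N-O = 25 → Z
  i= 6: F-D =  2 → C
  i= 7: N-N =  0 → A
  i= 8: V-Z = 22 → W
  i= 9: F-J = 22 → W
  i=10: Y-H = 17 → R
  i=11: Z-A = 25 → Z
  i=12: U-S =  2 → C
  i=13: J-J =  0 → A
  i=14: I-M = 22 → W
  i=15: T-X = 22 → W
  i=16: U-D = 17 → R
  i=17: D-E = 25 → Z
  i=18: K-I =  2 → C
  i=19: C-C =  0 → A
  i=20: A-E = 22 → W
  i=21: L-P = 22 → W
  i=22: V-E = 17 → R
  i=23: V-W = 25 → Z
  i=24: Y-W =  2 → C
  i=25: T-T =  0 → A
  i=26: H-L = 22 → W
  i=27: J-N = 22 → W
  i=28: E-N = 17 → R
  i=29: E-F = 25 → Z
  i=30: P-N =  2 → C
  i=31: F-F =  0 → A
  shifts repeat with period 6: CAWWRZ

CAWWRZ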